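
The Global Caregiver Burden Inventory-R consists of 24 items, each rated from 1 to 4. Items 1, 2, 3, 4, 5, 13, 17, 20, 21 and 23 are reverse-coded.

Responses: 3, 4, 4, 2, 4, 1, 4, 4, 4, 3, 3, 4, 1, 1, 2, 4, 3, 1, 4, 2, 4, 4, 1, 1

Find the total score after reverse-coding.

62

Raw sum = 68. Reverse-coded items: 1, 2, 3, 4, 5, 13, 17, 20, 21, 23; their raw sum = 28.
Each reversal replaces raw with 5 − raw, changing the total by 5 − 2·raw per item.
Total = 68 + 10·5 − 2·28 = 68 + 50 − 56 = 62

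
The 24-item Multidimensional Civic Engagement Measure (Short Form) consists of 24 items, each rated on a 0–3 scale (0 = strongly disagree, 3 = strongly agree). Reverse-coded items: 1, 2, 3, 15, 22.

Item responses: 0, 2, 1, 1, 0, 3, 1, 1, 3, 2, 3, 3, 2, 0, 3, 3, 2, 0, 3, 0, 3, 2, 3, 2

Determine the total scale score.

42

Reverse-coded items use 3 − raw:
  item 1: 3 − 0 = 3
  item 2: 3 − 2 = 1
  item 3: 3 − 1 = 2
  item 15: 3 − 3 = 0
  item 22: 3 − 2 = 1
After reverse-coding: 3, 1, 2, 1, 0, 3, 1, 1, 3, 2, 3, 3, 2, 0, 0, 3, 2, 0, 3, 0, 3, 1, 3, 2
Total = 3 + 1 + 2 + 1 + 0 + 3 + 1 + 1 + 3 + 2 + 3 + 3 + 2 + 0 + 0 + 3 + 2 + 0 + 3 + 0 + 3 + 1 + 3 + 2 = 42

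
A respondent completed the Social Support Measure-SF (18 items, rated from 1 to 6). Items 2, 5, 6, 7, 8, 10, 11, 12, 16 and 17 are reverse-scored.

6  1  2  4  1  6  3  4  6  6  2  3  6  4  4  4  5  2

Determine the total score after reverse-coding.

69

Reverse-coded items (reversed = (1+6) − raw = 7 − raw):
  item 2: 7 − 1 = 6
  item 5: 7 − 1 = 6
  item 6: 7 − 6 = 1
  item 7: 7 − 3 = 4
  item 8: 7 − 4 = 3
  item 10: 7 − 6 = 1
  item 11: 7 − 2 = 5
  item 12: 7 − 3 = 4
  item 16: 7 − 4 = 3
  item 17: 7 − 5 = 2
Scored responses: 6, 6, 2, 4, 6, 1, 4, 3, 6, 1, 5, 4, 6, 4, 4, 3, 2, 2
Total = 6 + 6 + 2 + 4 + 6 + 1 + 4 + 3 + 6 + 1 + 5 + 4 + 6 + 4 + 4 + 3 + 2 + 2 = 69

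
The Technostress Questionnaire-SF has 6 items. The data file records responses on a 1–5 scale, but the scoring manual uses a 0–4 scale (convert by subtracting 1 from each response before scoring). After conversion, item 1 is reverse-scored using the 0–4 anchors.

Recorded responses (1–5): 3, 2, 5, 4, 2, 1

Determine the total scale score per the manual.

Convert to 0–4: 2, 1, 4, 3, 1, 0
Reverse-coded (reverse-coded value = 4 − response):
  item 1: 4 − 2 = 2
Scored: 2, 1, 4, 3, 1, 0
Total = 11

11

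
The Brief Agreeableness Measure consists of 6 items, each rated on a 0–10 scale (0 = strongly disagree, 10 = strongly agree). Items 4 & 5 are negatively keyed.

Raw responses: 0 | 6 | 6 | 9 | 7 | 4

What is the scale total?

Raw sum = 32. Negatively keyed items: 4, 5; their raw sum = 16.
Each reversal replaces raw with 10 − raw, changing the total by 10 − 2·raw per item.
Total = 32 + 2·10 − 2·16 = 32 + 20 − 32 = 20

20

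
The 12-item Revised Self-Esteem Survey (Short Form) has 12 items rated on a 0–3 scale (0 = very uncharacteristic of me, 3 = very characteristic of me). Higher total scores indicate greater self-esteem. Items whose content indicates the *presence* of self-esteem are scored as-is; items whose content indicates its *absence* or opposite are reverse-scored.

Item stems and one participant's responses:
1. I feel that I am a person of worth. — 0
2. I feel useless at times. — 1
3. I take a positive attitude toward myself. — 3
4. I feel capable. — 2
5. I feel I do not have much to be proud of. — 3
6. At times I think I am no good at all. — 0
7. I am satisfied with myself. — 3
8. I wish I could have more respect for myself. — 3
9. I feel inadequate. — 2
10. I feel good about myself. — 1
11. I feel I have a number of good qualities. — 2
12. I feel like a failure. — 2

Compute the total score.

Items 2, 5, 6, 8, 9, 12 describe the absence/opposite of self-esteem → reverse-score.
on a 0–3 scale, reversed = 3 − raw.
  item 1: 0
  item 2: 3 − 1 = 2
  item 3: 3
  item 4: 2
  item 5: 3 − 3 = 0
  item 6: 3 − 0 = 3
  item 7: 3
  item 8: 3 − 3 = 0
  item 9: 3 − 2 = 1
  item 10: 1
  item 11: 2
  item 12: 3 − 2 = 1
Total = 0 + 2 + 3 + 2 + 0 + 3 + 3 + 0 + 1 + 1 + 2 + 1 = 18

18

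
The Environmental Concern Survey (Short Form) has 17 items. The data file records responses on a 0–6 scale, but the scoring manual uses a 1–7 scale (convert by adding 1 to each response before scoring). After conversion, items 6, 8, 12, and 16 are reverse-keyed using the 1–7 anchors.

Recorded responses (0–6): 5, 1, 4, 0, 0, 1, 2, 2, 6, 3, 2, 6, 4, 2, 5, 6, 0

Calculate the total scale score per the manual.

60

Convert to 1–7: 6, 2, 5, 1, 1, 2, 3, 3, 7, 4, 3, 7, 5, 3, 6, 7, 1
Reverse-coded (reverse-coded value = 8 − response):
  item 6: 8 − 2 = 6
  item 8: 8 − 3 = 5
  item 12: 8 − 7 = 1
  item 16: 8 − 7 = 1
Scored: 6, 2, 5, 1, 1, 6, 3, 5, 7, 4, 3, 1, 5, 3, 6, 1, 1
Total = 60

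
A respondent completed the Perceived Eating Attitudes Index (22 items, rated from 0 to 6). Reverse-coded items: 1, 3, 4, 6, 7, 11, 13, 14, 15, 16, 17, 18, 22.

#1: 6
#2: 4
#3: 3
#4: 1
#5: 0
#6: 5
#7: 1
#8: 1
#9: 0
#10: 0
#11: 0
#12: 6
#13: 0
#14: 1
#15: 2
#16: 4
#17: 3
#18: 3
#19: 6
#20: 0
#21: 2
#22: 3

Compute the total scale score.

Apply reverse scoring (reversed = (0+6) − raw = 6 − raw):
  item 1: 6 − 6 = 0
  item 3: 6 − 3 = 3
  item 4: 6 − 1 = 5
  item 6: 6 − 5 = 1
  item 7: 6 − 1 = 5
  item 11: 6 − 0 = 6
  item 13: 6 − 0 = 6
  item 14: 6 − 1 = 5
  item 15: 6 − 2 = 4
  item 16: 6 − 4 = 2
  item 17: 6 − 3 = 3
  item 18: 6 − 3 = 3
  item 22: 6 − 3 = 3
Scored items: 0, 4, 3, 5, 0, 1, 5, 1, 0, 0, 6, 6, 6, 5, 4, 2, 3, 3, 6, 0, 2, 3
Total = 0 + 4 + 3 + 5 + 0 + 1 + 5 + 1 + 0 + 0 + 6 + 6 + 6 + 5 + 4 + 2 + 3 + 3 + 6 + 0 + 2 + 3 = 65

65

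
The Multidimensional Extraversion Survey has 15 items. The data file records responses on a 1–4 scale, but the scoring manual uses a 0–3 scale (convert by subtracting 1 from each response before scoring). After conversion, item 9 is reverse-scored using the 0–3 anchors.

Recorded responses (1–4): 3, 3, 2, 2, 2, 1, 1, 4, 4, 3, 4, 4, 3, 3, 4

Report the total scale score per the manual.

25

Convert to 0–3: 2, 2, 1, 1, 1, 0, 0, 3, 3, 2, 3, 3, 2, 2, 3
Reverse-coded (reversed = (0+3) − raw = 3 − raw):
  item 9: 3 − 3 = 0
Scored: 2, 2, 1, 1, 1, 0, 0, 3, 0, 2, 3, 3, 2, 2, 3
Total = 25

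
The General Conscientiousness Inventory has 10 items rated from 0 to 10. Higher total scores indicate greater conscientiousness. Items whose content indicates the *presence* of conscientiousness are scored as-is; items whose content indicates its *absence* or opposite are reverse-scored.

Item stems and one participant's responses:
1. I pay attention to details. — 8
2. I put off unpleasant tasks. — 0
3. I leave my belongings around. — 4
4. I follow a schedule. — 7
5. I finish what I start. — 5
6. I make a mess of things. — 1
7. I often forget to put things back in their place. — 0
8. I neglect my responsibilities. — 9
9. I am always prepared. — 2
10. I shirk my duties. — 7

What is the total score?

Items 2, 3, 6, 7, 8, 10 describe the absence/opposite of conscientiousness → reverse-score.
reverse-coded value = 10 − response.
  item 1: 8
  item 2: 10 − 0 = 10
  item 3: 10 − 4 = 6
  item 4: 7
  item 5: 5
  item 6: 10 − 1 = 9
  item 7: 10 − 0 = 10
  item 8: 10 − 9 = 1
  item 9: 2
  item 10: 10 − 7 = 3
Total = 8 + 10 + 6 + 7 + 5 + 9 + 10 + 1 + 2 + 3 = 61

61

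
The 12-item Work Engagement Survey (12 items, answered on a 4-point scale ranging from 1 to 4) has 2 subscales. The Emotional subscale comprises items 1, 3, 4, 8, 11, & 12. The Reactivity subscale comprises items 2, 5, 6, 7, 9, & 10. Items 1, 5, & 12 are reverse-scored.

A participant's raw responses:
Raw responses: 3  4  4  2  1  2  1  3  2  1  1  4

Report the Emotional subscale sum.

13

Emotional items: 1, 3, 4, 8, 11, 12.
Of these, items 1 and 12 are reverse-scored; reverse-coded value = 5 − response.
  item 1: 5 − 3 = 2
  item 3: 4
  item 4: 2
  item 8: 3
  item 11: 1
  item 12: 5 − 4 = 1
Sum = 2 + 4 + 2 + 3 + 1 + 1 = 13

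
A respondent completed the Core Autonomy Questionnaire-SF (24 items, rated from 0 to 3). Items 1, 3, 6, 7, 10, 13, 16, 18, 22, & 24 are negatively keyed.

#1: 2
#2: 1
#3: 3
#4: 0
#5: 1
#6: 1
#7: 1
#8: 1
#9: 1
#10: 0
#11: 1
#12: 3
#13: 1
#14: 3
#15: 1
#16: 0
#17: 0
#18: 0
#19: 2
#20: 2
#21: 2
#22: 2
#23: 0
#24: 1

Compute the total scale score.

Reversing items 1, 3, 6, 7, 10, 13, 16, 18, 22 and 24 with 3 − raw:
Total = (3−2) + 1 + (3−3) + 0 + 1 + (3−1) + (3−1) + 1 + 1 + (3−0) + 1 + 3 + (3−1) + 3 + 1 + (3−0) + 0 + (3−0) + 2 + 2 + 2 + (3−2) + 0 + (3−1)
      = 1 + 1 + 0 + 0 + 1 + 2 + 2 + 1 + 1 + 3 + 1 + 3 + 2 + 3 + 1 + 3 + 0 + 3 + 2 + 2 + 2 + 1 + 0 + 2 = 37

37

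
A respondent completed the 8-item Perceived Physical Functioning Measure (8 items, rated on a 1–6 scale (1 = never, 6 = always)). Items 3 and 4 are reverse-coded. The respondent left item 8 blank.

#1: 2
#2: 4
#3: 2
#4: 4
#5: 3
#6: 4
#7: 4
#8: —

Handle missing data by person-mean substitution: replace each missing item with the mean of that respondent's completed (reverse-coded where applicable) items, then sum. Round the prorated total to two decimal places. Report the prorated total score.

28.57

Reverse-coded (reversed = (1+6) − raw = 7 − raw):
  item 3: 7 − 2 = 5
  item 4: 7 − 4 = 3
Completed scored items (7 of 8): 2, 4, 5, 3, 3, 4, 4; sum = 25.
Person mean = 25 / 7 ≈ 3.5714
Prorated total = (25 / 7) × 8 = 28.57 (to 2 dp)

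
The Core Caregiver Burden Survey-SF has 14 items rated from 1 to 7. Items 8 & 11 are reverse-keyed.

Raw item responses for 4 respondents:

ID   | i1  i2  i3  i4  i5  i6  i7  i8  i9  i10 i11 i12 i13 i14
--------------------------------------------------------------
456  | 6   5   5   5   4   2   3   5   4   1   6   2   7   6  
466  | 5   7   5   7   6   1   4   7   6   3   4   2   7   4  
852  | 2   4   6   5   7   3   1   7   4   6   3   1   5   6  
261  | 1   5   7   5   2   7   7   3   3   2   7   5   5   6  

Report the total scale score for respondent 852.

Respondent 852 raw: 2, 4, 6, 5, 7, 3, 1, 7, 4, 6, 3, 1, 5, 6.
Reverse-coded (on a 1–7 scale, reversed = 8 − raw):
  item 1: 2
  item 2: 4
  item 3: 6
  item 4: 5
  item 5: 7
  item 6: 3
  item 7: 1
  item 8: 8 − 7 = 1
  item 9: 4
  item 10: 6
  item 11: 8 − 3 = 5
  item 12: 1
  item 13: 5
  item 14: 6
Sum = 2 + 4 + 6 + 5 + 7 + 3 + 1 + 1 + 4 + 6 + 5 + 1 + 5 + 6 = 56

56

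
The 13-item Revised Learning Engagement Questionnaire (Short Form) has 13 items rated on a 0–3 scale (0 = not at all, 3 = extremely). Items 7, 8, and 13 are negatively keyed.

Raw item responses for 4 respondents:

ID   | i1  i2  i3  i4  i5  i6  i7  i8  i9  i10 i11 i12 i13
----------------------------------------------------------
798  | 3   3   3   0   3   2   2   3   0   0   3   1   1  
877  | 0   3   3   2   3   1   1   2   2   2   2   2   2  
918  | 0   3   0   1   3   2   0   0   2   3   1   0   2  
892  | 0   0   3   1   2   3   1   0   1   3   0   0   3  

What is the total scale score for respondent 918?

Respondent 918 raw: 0, 3, 0, 1, 3, 2, 0, 0, 2, 3, 1, 0, 2.
Reverse-coded (reversed = (0+3) − raw = 3 − raw):
  item 1: 0
  item 2: 3
  item 3: 0
  item 4: 1
  item 5: 3
  item 6: 2
  item 7: 3 − 0 = 3
  item 8: 3 − 0 = 3
  item 9: 2
  item 10: 3
  item 11: 1
  item 12: 0
  item 13: 3 − 2 = 1
Sum = 0 + 3 + 0 + 1 + 3 + 2 + 3 + 3 + 2 + 3 + 1 + 0 + 1 = 22

22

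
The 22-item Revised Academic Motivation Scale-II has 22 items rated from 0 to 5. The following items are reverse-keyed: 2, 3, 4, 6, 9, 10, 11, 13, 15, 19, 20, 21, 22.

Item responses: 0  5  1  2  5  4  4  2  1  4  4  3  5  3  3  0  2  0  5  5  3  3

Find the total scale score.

39

Raw sum = 64. Reverse-keyed items: 2, 3, 4, 6, 9, 10, 11, 13, 15, 19, 20, 21, 22; their raw sum = 45.
Each reversal replaces raw with 5 − raw, changing the total by 5 − 2·raw per item.
Total = 64 + 13·5 − 2·45 = 64 + 65 − 90 = 39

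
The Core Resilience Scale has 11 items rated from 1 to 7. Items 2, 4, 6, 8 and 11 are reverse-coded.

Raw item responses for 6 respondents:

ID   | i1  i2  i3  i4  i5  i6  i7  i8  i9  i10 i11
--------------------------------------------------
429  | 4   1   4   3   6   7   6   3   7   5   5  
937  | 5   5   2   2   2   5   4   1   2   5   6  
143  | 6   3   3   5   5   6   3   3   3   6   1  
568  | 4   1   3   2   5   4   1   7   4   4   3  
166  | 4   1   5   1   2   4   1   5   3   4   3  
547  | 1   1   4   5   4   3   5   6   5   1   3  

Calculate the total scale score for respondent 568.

44

Respondent 568 raw: 4, 1, 3, 2, 5, 4, 1, 7, 4, 4, 3.
Reverse-coded (reverse-coded value = 8 − response):
  item 1: 4
  item 2: 8 − 1 = 7
  item 3: 3
  item 4: 8 − 2 = 6
  item 5: 5
  item 6: 8 − 4 = 4
  item 7: 1
  item 8: 8 − 7 = 1
  item 9: 4
  item 10: 4
  item 11: 8 − 3 = 5
Sum = 4 + 7 + 3 + 6 + 5 + 4 + 1 + 1 + 4 + 4 + 5 = 44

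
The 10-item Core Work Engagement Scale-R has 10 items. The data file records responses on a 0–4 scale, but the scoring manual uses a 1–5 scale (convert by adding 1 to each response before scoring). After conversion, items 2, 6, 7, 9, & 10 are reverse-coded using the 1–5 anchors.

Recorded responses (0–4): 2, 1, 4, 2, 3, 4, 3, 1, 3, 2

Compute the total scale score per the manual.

29

Convert to 1–5: 3, 2, 5, 3, 4, 5, 4, 2, 4, 3
Reverse-coded (reverse-coded value = 6 − response):
  item 2: 6 − 2 = 4
  item 6: 6 − 5 = 1
  item 7: 6 − 4 = 2
  item 9: 6 − 4 = 2
  item 10: 6 − 3 = 3
Scored: 3, 4, 5, 3, 4, 1, 2, 2, 2, 3
Total = 29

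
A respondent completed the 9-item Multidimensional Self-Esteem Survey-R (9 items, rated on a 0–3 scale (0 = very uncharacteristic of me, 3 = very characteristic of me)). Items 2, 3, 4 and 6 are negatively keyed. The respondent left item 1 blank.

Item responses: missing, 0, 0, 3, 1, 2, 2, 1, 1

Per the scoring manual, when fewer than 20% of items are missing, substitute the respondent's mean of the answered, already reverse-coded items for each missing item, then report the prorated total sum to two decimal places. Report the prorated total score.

Reverse-coded (reverse-coded value = 3 − response):
  item 2: 3 − 0 = 3
  item 3: 3 − 0 = 3
  item 4: 3 − 3 = 0
  item 6: 3 − 2 = 1
Completed scored items (8 of 9): 3, 3, 0, 1, 1, 2, 1, 1; sum = 12.
Person mean = 12 / 8 ≈ 1.5000
Prorated total = (12 / 8) × 9 = 13.50 (to 2 dp)

13.50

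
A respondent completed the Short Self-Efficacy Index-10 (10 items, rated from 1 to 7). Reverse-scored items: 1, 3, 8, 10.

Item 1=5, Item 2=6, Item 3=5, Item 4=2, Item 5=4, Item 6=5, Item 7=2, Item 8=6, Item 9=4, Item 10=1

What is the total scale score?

38

Reverse-coded items (reverse-coded value = 8 − response):
  item 1: 8 − 5 = 3
  item 3: 8 − 5 = 3
  item 8: 8 − 6 = 2
  item 10: 8 − 1 = 7
Scored items: 3, 6, 3, 2, 4, 5, 2, 2, 4, 7
Total = 3 + 6 + 3 + 2 + 4 + 5 + 2 + 2 + 4 + 7 = 38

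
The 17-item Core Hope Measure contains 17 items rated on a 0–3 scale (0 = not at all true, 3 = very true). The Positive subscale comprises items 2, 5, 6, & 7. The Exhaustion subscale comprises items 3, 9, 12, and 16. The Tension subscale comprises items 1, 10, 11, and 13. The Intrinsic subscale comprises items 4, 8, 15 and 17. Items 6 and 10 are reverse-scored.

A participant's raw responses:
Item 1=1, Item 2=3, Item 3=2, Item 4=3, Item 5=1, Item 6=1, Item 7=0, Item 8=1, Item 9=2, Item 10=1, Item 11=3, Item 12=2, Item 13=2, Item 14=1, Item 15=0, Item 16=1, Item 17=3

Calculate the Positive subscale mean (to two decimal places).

1.50

Positive items: 2, 5, 6, 7.
Of these, item 6 is reverse-scored; reverse-coded value = 3 − response.
  item 2: 3
  item 5: 1
  item 6: 3 − 1 = 2
  item 7: 0
Sum = 3 + 1 + 2 + 0 = 6
Mean = 6 / 4 = 1.50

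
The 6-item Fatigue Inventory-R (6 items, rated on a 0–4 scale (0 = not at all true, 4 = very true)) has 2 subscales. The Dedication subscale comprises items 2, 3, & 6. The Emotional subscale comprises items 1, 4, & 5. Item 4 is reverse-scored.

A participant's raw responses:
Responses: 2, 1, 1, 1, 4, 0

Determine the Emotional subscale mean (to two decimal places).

3.00

Emotional items: 1, 4, 5.
Of these, item 4 is reverse-scored; reverse-coded value = 4 − response.
  item 1: 2
  item 4: 4 − 1 = 3
  item 5: 4
Sum = 2 + 3 + 4 = 9
Mean = 9 / 3 = 3.00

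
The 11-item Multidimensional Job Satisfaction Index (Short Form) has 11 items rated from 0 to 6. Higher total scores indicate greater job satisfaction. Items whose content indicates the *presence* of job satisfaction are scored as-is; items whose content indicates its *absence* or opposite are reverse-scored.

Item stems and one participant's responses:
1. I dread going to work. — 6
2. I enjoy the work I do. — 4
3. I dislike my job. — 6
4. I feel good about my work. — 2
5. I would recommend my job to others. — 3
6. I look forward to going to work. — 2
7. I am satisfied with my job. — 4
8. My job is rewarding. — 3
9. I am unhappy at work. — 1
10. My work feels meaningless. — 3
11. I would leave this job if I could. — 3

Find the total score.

29

Items 1, 3, 9, 10, 11 describe the absence/opposite of job satisfaction → reverse-score.
reverse-coded value = 6 − response.
  item 1: 6 − 6 = 0
  item 2: 4
  item 3: 6 − 6 = 0
  item 4: 2
  item 5: 3
  item 6: 2
  item 7: 4
  item 8: 3
  item 9: 6 − 1 = 5
  item 10: 6 − 3 = 3
  item 11: 6 − 3 = 3
Total = 0 + 4 + 0 + 2 + 3 + 2 + 4 + 3 + 5 + 3 + 3 = 29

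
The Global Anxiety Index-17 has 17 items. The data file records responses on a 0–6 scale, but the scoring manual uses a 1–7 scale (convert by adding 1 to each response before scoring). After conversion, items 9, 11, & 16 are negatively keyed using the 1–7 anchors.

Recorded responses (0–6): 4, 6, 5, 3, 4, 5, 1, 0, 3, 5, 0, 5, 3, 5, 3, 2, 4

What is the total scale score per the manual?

83

Convert to 1–7: 5, 7, 6, 4, 5, 6, 2, 1, 4, 6, 1, 6, 4, 6, 4, 3, 5
Reverse-coded (reversed = (1+7) − raw = 8 − raw):
  item 9: 8 − 4 = 4
  item 11: 8 − 1 = 7
  item 16: 8 − 3 = 5
Scored: 5, 7, 6, 4, 5, 6, 2, 1, 4, 6, 7, 6, 4, 6, 4, 5, 5
Total = 83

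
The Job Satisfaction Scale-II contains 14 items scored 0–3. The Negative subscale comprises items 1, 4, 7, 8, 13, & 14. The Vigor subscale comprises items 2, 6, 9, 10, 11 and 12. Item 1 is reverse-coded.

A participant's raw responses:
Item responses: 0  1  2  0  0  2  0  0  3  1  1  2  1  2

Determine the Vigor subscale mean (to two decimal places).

1.67

Vigor items: 2, 6, 9, 10, 11, 12.
  item 2: 1
  item 6: 2
  item 9: 3
  item 10: 1
  item 11: 1
  item 12: 2
Sum = 1 + 2 + 3 + 1 + 1 + 2 = 10
Mean = 10 / 6 = 1.67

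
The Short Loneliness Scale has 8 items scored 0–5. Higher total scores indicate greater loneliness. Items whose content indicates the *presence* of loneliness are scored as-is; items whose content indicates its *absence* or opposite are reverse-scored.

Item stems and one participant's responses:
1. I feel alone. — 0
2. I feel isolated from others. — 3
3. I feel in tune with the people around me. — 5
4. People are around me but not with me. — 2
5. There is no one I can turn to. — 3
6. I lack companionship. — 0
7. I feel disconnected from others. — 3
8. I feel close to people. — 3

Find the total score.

Items 3, 8 describe the absence/opposite of loneliness → reverse-score.
reversed = (0+5) − raw = 5 − raw.
  item 1: 0
  item 2: 3
  item 3: 5 − 5 = 0
  item 4: 2
  item 5: 3
  item 6: 0
  item 7: 3
  item 8: 5 − 3 = 2
Total = 0 + 3 + 0 + 2 + 3 + 0 + 3 + 2 = 13

13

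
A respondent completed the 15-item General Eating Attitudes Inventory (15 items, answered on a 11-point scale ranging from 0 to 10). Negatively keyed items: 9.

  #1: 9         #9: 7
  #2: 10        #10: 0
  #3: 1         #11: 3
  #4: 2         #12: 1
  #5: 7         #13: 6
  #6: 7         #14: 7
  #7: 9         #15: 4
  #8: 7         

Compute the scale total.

76

Apply reverse scoring (on a 0–10 scale, reversed = 10 − raw):
  item 9: 10 − 7 = 3
After reverse-coding: 9, 10, 1, 2, 7, 7, 9, 7, 3, 0, 3, 1, 6, 7, 4
Total = 9 + 10 + 1 + 2 + 7 + 7 + 9 + 7 + 3 + 0 + 3 + 1 + 6 + 7 + 4 = 76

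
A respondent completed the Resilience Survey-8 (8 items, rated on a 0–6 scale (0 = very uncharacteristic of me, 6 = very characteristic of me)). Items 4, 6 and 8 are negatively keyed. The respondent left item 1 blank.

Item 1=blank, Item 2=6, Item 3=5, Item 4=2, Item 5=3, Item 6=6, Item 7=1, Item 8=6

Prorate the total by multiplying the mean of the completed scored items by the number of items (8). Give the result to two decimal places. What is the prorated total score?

Reverse-coded (on a 0–6 scale, reversed = 6 − raw):
  item 4: 6 − 2 = 4
  item 6: 6 − 6 = 0
  item 8: 6 − 6 = 0
Completed scored items (7 of 8): 6, 5, 4, 3, 0, 1, 0; sum = 19.
Person mean = 19 / 7 ≈ 2.7143
Prorated total = (19 / 7) × 8 = 21.71 (to 2 dp)

21.71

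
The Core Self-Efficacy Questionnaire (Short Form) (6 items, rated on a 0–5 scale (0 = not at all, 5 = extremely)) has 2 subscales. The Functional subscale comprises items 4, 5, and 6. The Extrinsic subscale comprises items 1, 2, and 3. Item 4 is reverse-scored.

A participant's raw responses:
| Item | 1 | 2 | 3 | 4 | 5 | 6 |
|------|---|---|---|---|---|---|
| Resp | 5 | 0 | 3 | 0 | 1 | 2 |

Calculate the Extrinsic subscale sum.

8

Extrinsic items: 1, 2, 3.
  item 1: 5
  item 2: 0
  item 3: 3
Sum = 5 + 0 + 3 = 8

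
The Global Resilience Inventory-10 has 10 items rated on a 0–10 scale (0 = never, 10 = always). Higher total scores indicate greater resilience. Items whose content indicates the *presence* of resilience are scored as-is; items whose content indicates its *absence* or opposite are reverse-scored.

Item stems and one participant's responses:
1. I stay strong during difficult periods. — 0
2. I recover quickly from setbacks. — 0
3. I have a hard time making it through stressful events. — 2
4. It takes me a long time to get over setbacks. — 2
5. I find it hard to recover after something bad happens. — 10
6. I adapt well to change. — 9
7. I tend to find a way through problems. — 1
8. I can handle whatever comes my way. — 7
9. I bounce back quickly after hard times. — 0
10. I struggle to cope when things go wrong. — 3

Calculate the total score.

40

Items 3, 4, 5, 10 describe the absence/opposite of resilience → reverse-score.
reversed = (0+10) − raw = 10 − raw.
  item 1: 0
  item 2: 0
  item 3: 10 − 2 = 8
  item 4: 10 − 2 = 8
  item 5: 10 − 10 = 0
  item 6: 9
  item 7: 1
  item 8: 7
  item 9: 0
  item 10: 10 − 3 = 7
Total = 0 + 0 + 8 + 8 + 0 + 9 + 1 + 7 + 0 + 7 = 40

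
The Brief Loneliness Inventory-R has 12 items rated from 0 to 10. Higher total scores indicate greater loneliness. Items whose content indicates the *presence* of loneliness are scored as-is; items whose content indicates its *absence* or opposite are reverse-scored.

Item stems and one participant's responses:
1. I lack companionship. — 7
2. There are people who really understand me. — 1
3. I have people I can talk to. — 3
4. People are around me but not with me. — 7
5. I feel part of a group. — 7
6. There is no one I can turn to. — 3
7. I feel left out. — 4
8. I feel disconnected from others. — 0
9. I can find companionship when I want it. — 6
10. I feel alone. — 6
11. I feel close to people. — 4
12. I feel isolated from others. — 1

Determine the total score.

Items 2, 3, 5, 9, 11 describe the absence/opposite of loneliness → reverse-score.
reverse-coded value = 10 − response.
  item 1: 7
  item 2: 10 − 1 = 9
  item 3: 10 − 3 = 7
  item 4: 7
  item 5: 10 − 7 = 3
  item 6: 3
  item 7: 4
  item 8: 0
  item 9: 10 − 6 = 4
  item 10: 6
  item 11: 10 − 4 = 6
  item 12: 1
Total = 7 + 9 + 7 + 7 + 3 + 3 + 4 + 0 + 4 + 6 + 6 + 1 = 57

57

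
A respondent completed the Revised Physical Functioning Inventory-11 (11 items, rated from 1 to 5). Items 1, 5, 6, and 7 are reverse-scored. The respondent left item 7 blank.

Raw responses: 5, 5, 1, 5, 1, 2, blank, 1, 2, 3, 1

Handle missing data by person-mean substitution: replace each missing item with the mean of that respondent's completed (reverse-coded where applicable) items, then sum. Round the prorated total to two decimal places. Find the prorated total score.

30.80

Reverse-coded (reverse-coded value = 6 − response):
  item 1: 6 − 5 = 1
  item 5: 6 − 1 = 5
  item 6: 6 − 2 = 4
Completed scored items (10 of 11): 1, 5, 1, 5, 5, 4, 1, 2, 3, 1; sum = 28.
Person mean = 28 / 10 ≈ 2.8000
Prorated total = (28 / 10) × 11 = 30.80 (to 2 dp)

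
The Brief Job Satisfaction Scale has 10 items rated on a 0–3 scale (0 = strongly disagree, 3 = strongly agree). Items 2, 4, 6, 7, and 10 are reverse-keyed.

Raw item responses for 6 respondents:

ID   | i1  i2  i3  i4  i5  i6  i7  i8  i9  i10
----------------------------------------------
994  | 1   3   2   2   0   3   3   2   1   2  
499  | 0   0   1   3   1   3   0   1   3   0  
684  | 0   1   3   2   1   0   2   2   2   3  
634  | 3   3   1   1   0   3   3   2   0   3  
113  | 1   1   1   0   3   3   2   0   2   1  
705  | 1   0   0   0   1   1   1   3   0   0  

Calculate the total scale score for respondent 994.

8

Respondent 994 raw: 1, 3, 2, 2, 0, 3, 3, 2, 1, 2.
Reverse-coded (reversed = (0+3) − raw = 3 − raw):
  item 1: 1
  item 2: 3 − 3 = 0
  item 3: 2
  item 4: 3 − 2 = 1
  item 5: 0
  item 6: 3 − 3 = 0
  item 7: 3 − 3 = 0
  item 8: 2
  item 9: 1
  item 10: 3 − 2 = 1
Sum = 1 + 0 + 2 + 1 + 0 + 0 + 0 + 2 + 1 + 1 = 8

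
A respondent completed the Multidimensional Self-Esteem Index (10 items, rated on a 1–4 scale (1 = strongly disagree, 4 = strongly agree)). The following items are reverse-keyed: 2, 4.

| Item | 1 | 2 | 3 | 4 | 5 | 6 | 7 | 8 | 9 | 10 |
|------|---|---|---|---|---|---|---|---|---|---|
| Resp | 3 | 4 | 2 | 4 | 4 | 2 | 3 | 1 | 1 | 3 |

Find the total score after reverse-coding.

Reversing items 2 and 4 with 5 − raw:
Total = 3 + (5−4) + 2 + (5−4) + 4 + 2 + 3 + 1 + 1 + 3
      = 3 + 1 + 2 + 1 + 4 + 2 + 3 + 1 + 1 + 3 = 21

21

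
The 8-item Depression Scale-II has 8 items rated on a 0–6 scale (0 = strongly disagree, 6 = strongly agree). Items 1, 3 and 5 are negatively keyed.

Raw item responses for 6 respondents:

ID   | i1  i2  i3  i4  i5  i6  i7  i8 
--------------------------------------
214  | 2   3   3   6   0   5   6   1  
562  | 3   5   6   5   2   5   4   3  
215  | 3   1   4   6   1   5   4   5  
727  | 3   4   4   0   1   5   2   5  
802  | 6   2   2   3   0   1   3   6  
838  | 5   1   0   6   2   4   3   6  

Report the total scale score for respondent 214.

34

Respondent 214 raw: 2, 3, 3, 6, 0, 5, 6, 1.
Reverse-coded (reversed = (0+6) − raw = 6 − raw):
  item 1: 6 − 2 = 4
  item 2: 3
  item 3: 6 − 3 = 3
  item 4: 6
  item 5: 6 − 0 = 6
  item 6: 5
  item 7: 6
  item 8: 1
Sum = 4 + 3 + 3 + 6 + 6 + 5 + 6 + 1 = 34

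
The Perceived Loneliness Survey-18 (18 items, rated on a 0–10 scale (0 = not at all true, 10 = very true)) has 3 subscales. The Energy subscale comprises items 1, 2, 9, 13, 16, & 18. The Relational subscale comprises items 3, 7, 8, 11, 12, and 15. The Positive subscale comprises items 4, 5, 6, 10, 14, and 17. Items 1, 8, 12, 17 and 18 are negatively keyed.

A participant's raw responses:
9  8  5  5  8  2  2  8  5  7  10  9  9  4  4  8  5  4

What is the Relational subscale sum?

24

Relational items: 3, 7, 8, 11, 12, 15.
Of these, items 8 & 12 are negatively keyed; on a 0–10 scale, reversed = 10 − raw.
  item 3: 5
  item 7: 2
  item 8: 10 − 8 = 2
  item 11: 10
  item 12: 10 − 9 = 1
  item 15: 4
Sum = 5 + 2 + 2 + 10 + 1 + 4 = 24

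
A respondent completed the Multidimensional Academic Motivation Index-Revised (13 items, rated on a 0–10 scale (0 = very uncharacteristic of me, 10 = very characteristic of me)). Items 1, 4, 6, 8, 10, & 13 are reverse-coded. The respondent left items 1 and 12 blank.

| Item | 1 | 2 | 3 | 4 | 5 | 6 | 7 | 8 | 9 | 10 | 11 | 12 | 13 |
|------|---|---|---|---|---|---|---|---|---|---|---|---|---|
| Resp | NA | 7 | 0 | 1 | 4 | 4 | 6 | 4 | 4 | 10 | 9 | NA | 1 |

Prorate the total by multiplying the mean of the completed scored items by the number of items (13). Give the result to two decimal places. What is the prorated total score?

70.91

Reverse-coded (reverse-coded value = 10 − response):
  item 4: 10 − 1 = 9
  item 6: 10 − 4 = 6
  item 8: 10 − 4 = 6
  item 10: 10 − 10 = 0
  item 13: 10 − 1 = 9
Completed scored items (11 of 13): 7, 0, 9, 4, 6, 6, 6, 4, 0, 9, 9; sum = 60.
Person mean = 60 / 11 ≈ 5.4545
Prorated total = (60 / 11) × 13 = 70.91 (to 2 dp)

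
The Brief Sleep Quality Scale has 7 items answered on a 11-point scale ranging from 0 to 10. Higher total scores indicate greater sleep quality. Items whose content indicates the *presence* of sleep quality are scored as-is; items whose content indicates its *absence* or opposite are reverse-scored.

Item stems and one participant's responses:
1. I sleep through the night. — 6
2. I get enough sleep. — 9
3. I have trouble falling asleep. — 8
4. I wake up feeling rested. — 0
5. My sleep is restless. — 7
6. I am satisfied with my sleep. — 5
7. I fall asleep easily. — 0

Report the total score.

Items 3, 5 describe the absence/opposite of sleep quality → reverse-score.
reversed = (0+10) − raw = 10 − raw.
  item 1: 6
  item 2: 9
  item 3: 10 − 8 = 2
  item 4: 0
  item 5: 10 − 7 = 3
  item 6: 5
  item 7: 0
Total = 6 + 9 + 2 + 0 + 3 + 5 + 0 = 25

25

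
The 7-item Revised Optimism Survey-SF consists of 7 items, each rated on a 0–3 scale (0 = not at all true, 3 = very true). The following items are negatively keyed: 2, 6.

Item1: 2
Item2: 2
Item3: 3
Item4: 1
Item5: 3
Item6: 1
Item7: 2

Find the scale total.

14

Reversing items 2 & 6 with 3 − raw:
Total = 2 + (3−2) + 3 + 1 + 3 + (3−1) + 2
      = 2 + 1 + 3 + 1 + 3 + 2 + 2 = 14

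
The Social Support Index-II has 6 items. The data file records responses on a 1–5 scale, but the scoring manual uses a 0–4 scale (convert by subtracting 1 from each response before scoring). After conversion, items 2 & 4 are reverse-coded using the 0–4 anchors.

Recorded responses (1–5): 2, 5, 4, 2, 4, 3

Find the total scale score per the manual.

Convert to 0–4: 1, 4, 3, 1, 3, 2
Reverse-coded (reverse-coded value = 4 − response):
  item 2: 4 − 4 = 0
  item 4: 4 − 1 = 3
Scored: 1, 0, 3, 3, 3, 2
Total = 12

12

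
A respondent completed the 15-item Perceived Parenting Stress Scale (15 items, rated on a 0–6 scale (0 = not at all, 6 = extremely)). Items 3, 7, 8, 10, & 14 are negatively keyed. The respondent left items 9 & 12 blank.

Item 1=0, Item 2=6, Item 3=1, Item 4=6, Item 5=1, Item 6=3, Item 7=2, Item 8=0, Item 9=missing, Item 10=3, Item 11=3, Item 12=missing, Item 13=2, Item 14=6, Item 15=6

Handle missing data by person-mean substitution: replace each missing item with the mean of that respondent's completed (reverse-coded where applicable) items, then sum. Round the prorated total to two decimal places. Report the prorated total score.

Reverse-coded (on a 0–6 scale, reversed = 6 − raw):
  item 3: 6 − 1 = 5
  item 7: 6 − 2 = 4
  item 8: 6 − 0 = 6
  item 10: 6 − 3 = 3
  item 14: 6 − 6 = 0
Completed scored items (13 of 15): 0, 6, 5, 6, 1, 3, 4, 6, 3, 3, 2, 0, 6; sum = 45.
Person mean = 45 / 13 ≈ 3.4615
Prorated total = (45 / 13) × 15 = 51.92 (to 2 dp)

51.92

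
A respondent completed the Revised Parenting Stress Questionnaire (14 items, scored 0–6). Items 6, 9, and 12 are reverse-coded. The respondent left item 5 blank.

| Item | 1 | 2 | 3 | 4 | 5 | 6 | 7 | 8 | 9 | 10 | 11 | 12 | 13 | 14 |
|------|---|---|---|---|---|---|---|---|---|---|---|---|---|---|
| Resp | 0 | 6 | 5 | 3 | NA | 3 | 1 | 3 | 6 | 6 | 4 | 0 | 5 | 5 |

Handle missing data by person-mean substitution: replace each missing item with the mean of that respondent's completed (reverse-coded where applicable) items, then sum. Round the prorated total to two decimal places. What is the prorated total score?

50.62

Reverse-coded (reverse-coded value = 6 − response):
  item 6: 6 − 3 = 3
  item 9: 6 − 6 = 0
  item 12: 6 − 0 = 6
Completed scored items (13 of 14): 0, 6, 5, 3, 3, 1, 3, 0, 6, 4, 6, 5, 5; sum = 47.
Person mean = 47 / 13 ≈ 3.6154
Prorated total = (47 / 13) × 14 = 50.62 (to 2 dp)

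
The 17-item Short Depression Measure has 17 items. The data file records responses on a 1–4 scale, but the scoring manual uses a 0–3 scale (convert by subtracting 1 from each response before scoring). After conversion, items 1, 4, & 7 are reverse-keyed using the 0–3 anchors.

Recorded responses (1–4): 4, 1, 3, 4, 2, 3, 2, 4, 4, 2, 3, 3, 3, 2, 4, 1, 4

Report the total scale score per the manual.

Convert to 0–3: 3, 0, 2, 3, 1, 2, 1, 3, 3, 1, 2, 2, 2, 1, 3, 0, 3
Reverse-coded (on a 0–3 scale, reversed = 3 − raw):
  item 1: 3 − 3 = 0
  item 4: 3 − 3 = 0
  item 7: 3 − 1 = 2
Scored: 0, 0, 2, 0, 1, 2, 2, 3, 3, 1, 2, 2, 2, 1, 3, 0, 3
Total = 27

27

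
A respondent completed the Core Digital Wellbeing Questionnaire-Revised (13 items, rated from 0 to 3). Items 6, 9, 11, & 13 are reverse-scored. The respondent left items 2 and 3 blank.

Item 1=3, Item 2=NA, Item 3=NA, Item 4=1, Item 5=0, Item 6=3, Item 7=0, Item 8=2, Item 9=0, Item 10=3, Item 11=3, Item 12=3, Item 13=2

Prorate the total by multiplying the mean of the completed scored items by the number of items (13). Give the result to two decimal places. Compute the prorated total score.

18.91

Reverse-coded (reversed = (0+3) − raw = 3 − raw):
  item 6: 3 − 3 = 0
  item 9: 3 − 0 = 3
  item 11: 3 − 3 = 0
  item 13: 3 − 2 = 1
Completed scored items (11 of 13): 3, 1, 0, 0, 0, 2, 3, 3, 0, 3, 1; sum = 16.
Person mean = 16 / 11 ≈ 1.4545
Prorated total = (16 / 11) × 13 = 18.91 (to 2 dp)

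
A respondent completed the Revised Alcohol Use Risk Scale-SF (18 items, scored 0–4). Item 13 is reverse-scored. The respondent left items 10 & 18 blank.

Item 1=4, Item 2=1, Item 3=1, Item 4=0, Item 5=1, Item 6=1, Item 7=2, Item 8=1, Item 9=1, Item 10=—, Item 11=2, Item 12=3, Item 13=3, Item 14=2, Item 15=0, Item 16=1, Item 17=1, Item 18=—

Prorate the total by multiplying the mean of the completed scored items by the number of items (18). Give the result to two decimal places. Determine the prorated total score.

24.75

Reverse-coded (reversed = (0+4) − raw = 4 − raw):
  item 13: 4 − 3 = 1
Completed scored items (16 of 18): 4, 1, 1, 0, 1, 1, 2, 1, 1, 2, 3, 1, 2, 0, 1, 1; sum = 22.
Person mean = 22 / 16 ≈ 1.3750
Prorated total = (22 / 16) × 18 = 24.75 (to 2 dp)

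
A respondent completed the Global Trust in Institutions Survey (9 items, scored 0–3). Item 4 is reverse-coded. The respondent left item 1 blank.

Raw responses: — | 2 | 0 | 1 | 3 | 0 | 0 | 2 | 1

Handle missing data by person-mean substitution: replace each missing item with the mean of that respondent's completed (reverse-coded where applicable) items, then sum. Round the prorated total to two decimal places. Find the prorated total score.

11.25

Reverse-coded (reversed = (0+3) − raw = 3 − raw):
  item 4: 3 − 1 = 2
Completed scored items (8 of 9): 2, 0, 2, 3, 0, 0, 2, 1; sum = 10.
Person mean = 10 / 8 ≈ 1.2500
Prorated total = (10 / 8) × 9 = 11.25 (to 2 dp)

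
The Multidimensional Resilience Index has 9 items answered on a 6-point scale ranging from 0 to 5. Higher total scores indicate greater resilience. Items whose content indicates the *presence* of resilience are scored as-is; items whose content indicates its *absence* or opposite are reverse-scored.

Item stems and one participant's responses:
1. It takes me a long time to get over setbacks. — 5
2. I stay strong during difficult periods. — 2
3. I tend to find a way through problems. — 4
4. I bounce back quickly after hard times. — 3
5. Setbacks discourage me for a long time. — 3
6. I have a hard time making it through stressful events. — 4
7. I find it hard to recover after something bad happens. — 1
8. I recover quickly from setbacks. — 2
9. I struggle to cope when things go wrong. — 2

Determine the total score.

Items 1, 5, 6, 7, 9 describe the absence/opposite of resilience → reverse-score.
reverse-coded value = 5 − response.
  item 1: 5 − 5 = 0
  item 2: 2
  item 3: 4
  item 4: 3
  item 5: 5 − 3 = 2
  item 6: 5 − 4 = 1
  item 7: 5 − 1 = 4
  item 8: 2
  item 9: 5 − 2 = 3
Total = 0 + 2 + 4 + 3 + 2 + 1 + 4 + 2 + 3 = 21

21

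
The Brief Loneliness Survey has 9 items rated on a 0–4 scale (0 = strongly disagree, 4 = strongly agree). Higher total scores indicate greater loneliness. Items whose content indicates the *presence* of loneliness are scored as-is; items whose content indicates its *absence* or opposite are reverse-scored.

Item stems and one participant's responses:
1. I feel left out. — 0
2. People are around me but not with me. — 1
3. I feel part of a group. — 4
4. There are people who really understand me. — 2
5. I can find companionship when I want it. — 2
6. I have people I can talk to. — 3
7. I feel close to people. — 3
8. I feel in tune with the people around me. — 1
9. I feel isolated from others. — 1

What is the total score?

11

Items 3, 4, 5, 6, 7, 8 describe the absence/opposite of loneliness → reverse-score.
on a 0–4 scale, reversed = 4 − raw.
  item 1: 0
  item 2: 1
  item 3: 4 − 4 = 0
  item 4: 4 − 2 = 2
  item 5: 4 − 2 = 2
  item 6: 4 − 3 = 1
  item 7: 4 − 3 = 1
  item 8: 4 − 1 = 3
  item 9: 1
Total = 0 + 1 + 0 + 2 + 2 + 1 + 1 + 3 + 1 = 11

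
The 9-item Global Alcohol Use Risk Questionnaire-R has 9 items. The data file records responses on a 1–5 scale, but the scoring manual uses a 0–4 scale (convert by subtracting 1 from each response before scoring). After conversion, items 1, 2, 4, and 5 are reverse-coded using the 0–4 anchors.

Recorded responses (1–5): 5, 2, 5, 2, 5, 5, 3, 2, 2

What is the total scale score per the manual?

18

Convert to 0–4: 4, 1, 4, 1, 4, 4, 2, 1, 1
Reverse-coded (on a 0–4 scale, reversed = 4 − raw):
  item 1: 4 − 4 = 0
  item 2: 4 − 1 = 3
  item 4: 4 − 1 = 3
  item 5: 4 − 4 = 0
Scored: 0, 3, 4, 3, 0, 4, 2, 1, 1
Total = 18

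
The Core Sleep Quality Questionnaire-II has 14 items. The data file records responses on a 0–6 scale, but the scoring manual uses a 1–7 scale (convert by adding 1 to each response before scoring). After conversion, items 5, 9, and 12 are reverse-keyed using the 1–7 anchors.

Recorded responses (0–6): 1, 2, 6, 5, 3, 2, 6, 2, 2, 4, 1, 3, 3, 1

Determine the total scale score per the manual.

57

Convert to 1–7: 2, 3, 7, 6, 4, 3, 7, 3, 3, 5, 2, 4, 4, 2
Reverse-coded (on a 1–7 scale, reversed = 8 − raw):
  item 5: 8 − 4 = 4
  item 9: 8 − 3 = 5
  item 12: 8 − 4 = 4
Scored: 2, 3, 7, 6, 4, 3, 7, 3, 5, 5, 2, 4, 4, 2
Total = 57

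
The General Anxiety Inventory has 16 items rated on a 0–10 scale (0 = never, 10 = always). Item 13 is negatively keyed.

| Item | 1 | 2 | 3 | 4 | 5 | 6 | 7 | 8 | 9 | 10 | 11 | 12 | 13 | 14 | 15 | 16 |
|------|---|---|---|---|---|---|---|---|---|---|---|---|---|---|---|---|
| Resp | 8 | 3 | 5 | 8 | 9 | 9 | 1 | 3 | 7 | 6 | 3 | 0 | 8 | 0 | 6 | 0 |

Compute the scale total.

Reversing item 13 with 10 − raw:
Total = 8 + 3 + 5 + 8 + 9 + 9 + 1 + 3 + 7 + 6 + 3 + 0 + (10−8) + 0 + 6 + 0
      = 8 + 3 + 5 + 8 + 9 + 9 + 1 + 3 + 7 + 6 + 3 + 0 + 2 + 0 + 6 + 0 = 70

70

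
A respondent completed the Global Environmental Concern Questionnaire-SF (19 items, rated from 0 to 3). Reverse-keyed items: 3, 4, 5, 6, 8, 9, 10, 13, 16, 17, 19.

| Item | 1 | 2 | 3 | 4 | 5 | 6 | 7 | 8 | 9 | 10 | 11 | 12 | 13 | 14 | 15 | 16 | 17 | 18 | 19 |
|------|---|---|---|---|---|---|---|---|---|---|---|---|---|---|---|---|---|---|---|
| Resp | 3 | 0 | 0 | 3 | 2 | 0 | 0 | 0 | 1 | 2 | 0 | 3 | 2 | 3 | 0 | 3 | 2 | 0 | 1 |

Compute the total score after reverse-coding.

Raw sum = 25. Reverse-keyed items: 3, 4, 5, 6, 8, 9, 10, 13, 16, 17, 19; their raw sum = 16.
Each reversal replaces raw with 3 − raw, changing the total by 3 − 2·raw per item.
Total = 25 + 11·3 − 2·16 = 25 + 33 − 32 = 26

26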